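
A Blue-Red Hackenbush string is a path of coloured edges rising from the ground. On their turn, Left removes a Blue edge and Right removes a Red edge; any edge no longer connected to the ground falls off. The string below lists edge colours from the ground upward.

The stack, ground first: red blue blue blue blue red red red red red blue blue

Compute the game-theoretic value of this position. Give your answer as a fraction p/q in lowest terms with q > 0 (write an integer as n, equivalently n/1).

G(r) = { · | 0 } gives -1
G(rb) = { -1 | 0 } gives -1/2
G(rbb) = { -1,-1/2 | 0 } gives -1/4
G(rbbb) = { -1,-1/2,-1/4 | 0 } gives -1/8
G(rbbbb) = { -1,-1/2,-1/4,-1/8 | 0 } gives -1/16
G(rbbbbr) = { -1,-1/2,-1/4,-1/8 | -1/16,0 } gives -3/32
G(rbbbbrr) = { -1,-1/2,-1/4,-1/8 | -3/32,-1/16,0 } gives -7/64
G(rbbbbrrr) = { -1,-1/2,-1/4,-1/8 | -7/64,-3/32,-1/16,0 } gives -15/128
G(rbbbbrrrr) = { -1,-1/2,-1/4,-1/8 | -15/128,-7/64,-3/32,-1/16,0 } gives -31/256
G(rbbbbrrrrr) = { -1,-1/2,-1/4,-1/8 | -31/256,-15/128,-7/64,-3/32,-1/16,0 } gives -63/512
G(rbbbbrrrrrb) = { -1,-1/2,-1/4,-1/8,-63/512 | -31/256,-15/128,-7/64,-3/32,-1/16,0 } gives -125/1024
G(rbbbbrrrrrbb) = { -1,-1/2,-1/4,-1/8,-63/512,-125/1024 | -31/256,-15/128,-7/64,-3/32,-1/16,0 } gives -249/2048

-249/2048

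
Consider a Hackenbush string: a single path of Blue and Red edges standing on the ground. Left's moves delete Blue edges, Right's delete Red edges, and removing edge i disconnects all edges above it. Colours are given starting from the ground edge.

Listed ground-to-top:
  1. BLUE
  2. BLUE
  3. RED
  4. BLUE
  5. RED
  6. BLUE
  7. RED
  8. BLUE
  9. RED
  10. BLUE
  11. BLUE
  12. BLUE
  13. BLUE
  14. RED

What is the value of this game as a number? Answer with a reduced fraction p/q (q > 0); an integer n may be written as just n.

Build val(s[:k]) for k = 1..14, string s = BLUE BLUE RED BLUE RED BLUE RED BLUE RED BLUE BLUE BLUE BLUE RED.
edge 1 of 14 (BLUE): { 0 | · } so 1
edge 2 of 14 (BLUE): { 0 1 | · } so 2
edge 3 of 14 (RED): { 0 1 | 2 } so 3/2
edge 4 of 14 (BLUE): { 0 1 3/2 | 2 } so 7/4
edge 5 of 14 (RED): { 0 1 3/2 | 7/4 2 } so 13/8
edge 6 of 14 (BLUE): { 0 1 3/2 13/8 | 7/4 2 } so 27/16
edge 7 of 14 (RED): { 0 1 3/2 13/8 | 27/16 7/4 2 } so 53/32
edge 8 of 14 (BLUE): { 0 1 3/2 13/8 53/32 | 27/16 7/4 2 } so 107/64
edge 9 of 14 (RED): { 0 1 3/2 13/8 53/32 | 107/64 27/16 7/4 2 } so 213/128
edge 10 of 14 (BLUE): { 0 1 3/2 13/8 53/32 213/128 | 107/64 27/16 7/4 2 } so 427/256
edge 11 of 14 (BLUE): { 0 1 3/2 13/8 53/32 213/128 427/256 | 107/64 27/16 7/4 2 } so 855/512
edge 12 of 14 (BLUE): { 0 1 3/2 13/8 53/32 213/128 427/256 855/512 | 107/64 27/16 7/4 2 } so 1711/1024
edge 13 of 14 (BLUE): { 0 1 3/2 13/8 53/32 213/128 427/256 855/512 1711/1024 | 107/64 27/16 7/4 2 } so 3423/2048
edge 14 of 14 (RED): { 0 1 3/2 13/8 53/32 213/128 427/256 855/512 1711/1024 | 3423/2048 107/64 27/16 7/4 2 } so 6845/4096

6845/4096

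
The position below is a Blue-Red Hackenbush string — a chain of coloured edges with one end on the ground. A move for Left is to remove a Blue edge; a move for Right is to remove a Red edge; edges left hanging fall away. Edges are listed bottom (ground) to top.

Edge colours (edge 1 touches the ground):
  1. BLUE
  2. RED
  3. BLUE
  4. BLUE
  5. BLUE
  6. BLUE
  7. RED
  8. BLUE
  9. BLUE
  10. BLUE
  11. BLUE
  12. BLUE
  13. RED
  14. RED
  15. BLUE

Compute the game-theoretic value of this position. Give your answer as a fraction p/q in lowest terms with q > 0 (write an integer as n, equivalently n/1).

Build g(s[:k]) for k = 1..15, string s = BLUE RED BLUE BLUE BLUE BLUE RED BLUE BLUE BLUE BLUE BLUE RED RED BLUE.
g_1 [B]  L=[0]  R=[]  → 1
g_2 [BR]  L=[0]  R=[1]  → 1/2
g_3 [BRB]  L=[0, 1/2]  R=[1]  → 3/4
g_4 [BRBB]  L=[0, 1/2, 3/4]  R=[1]  → 7/8
g_5 [BRBBB]  L=[0, 1/2, 3/4, 7/8]  R=[1]  → 15/16
g_6 [BRBBBB]  L=[0, 1/2, 3/4, 7/8, 15/16]  R=[1]  → 31/32
g_7 [BRBBBBR]  L=[0, 1/2, 3/4, 7/8, 15/16]  R=[31/32, 1]  → 61/64
g_8 [BRBBBBRB]  L=[0, 1/2, 3/4, 7/8, 15/16, 61/64]  R=[31/32, 1]  → 123/128
g_9 [BRBBBBRBB]  L=[0, 1/2, 3/4, 7/8, 15/16, 61/64, 123/128]  R=[31/32, 1]  → 247/256
g_10 [BRBBBBRBBB]  L=[0, 1/2, 3/4, 7/8, 15/16, 61/64, 123/128, 247/256]  R=[31/32, 1]  → 495/512
g_11 [BRBBBBRBBBB]  L=[0, 1/2, 3/4, 7/8, 15/16, 61/64, 123/128, 247/256, 495/512]  R=[31/32, 1]  → 991/1024
g_12 [BRBBBBRBBBBB]  L=[0, 1/2, 3/4, 7/8, 15/16, 61/64, 123/128, 247/256, 495/512, 991/1024]  R=[31/32, 1]  → 1983/2048
g_13 [BRBBBBRBBBBBR]  L=[0, 1/2, 3/4, 7/8, 15/16, 61/64, 123/128, 247/256, 495/512, 991/1024]  R=[1983/2048, 31/32, 1]  → 3965/4096
g_14 [BRBBBBRBBBBBRR]  L=[0, 1/2, 3/4, 7/8, 15/16, 61/64, 123/128, 247/256, 495/512, 991/1024]  R=[3965/4096, 1983/2048, 31/32, 1]  → 7929/8192
g_15 [BRBBBBRBBBBBRRB]  L=[0, 1/2, 3/4, 7/8, 15/16, 61/64, 123/128, 247/256, 495/512, 991/1024, 7929/8192]  R=[3965/4096, 1983/2048, 31/32, 1]  → 15859/16384

15859/16384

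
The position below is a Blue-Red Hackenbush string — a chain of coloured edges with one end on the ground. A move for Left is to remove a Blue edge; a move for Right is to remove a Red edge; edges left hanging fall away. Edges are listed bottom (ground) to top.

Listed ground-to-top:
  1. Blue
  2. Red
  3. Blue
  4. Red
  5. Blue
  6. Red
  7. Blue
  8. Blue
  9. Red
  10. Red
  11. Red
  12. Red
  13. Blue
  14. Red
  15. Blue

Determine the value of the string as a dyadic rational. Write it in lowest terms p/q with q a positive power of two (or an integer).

11019/16384

Build val(s[:k]) for k = 1..15, string s = Blue Red Blue Red Blue Red Blue Blue Red Red Red Red Blue Red Blue.
step 1: add Blue to get B; options L={ 0 } R={ ∅ } → 1
step 2: add Red to get BR; options L={ 0 } R={ 1 } → 1/2
step 3: add Blue to get BRB; options L={ 0 1/2 } R={ 1 } → 3/4
step 4: add Red to get BRBR; options L={ 0 1/2 } R={ 3/4 1 } → 5/8
step 5: add Blue to get BRBRB; options L={ 0 1/2 5/8 } R={ 3/4 1 } → 11/16
step 6: add Red to get BRBRBR; options L={ 0 1/2 5/8 } R={ 11/16 3/4 1 } → 21/32
step 7: add Blue to get BRBRBRB; options L={ 0 1/2 5/8 21/32 } R={ 11/16 3/4 1 } → 43/64
step 8: add Blue to get BRBRBRBB; options L={ 0 1/2 5/8 21/32 43/64 } R={ 11/16 3/4 1 } → 87/128
step 9: add Red to get BRBRBRBBR; options L={ 0 1/2 5/8 21/32 43/64 } R={ 87/128 11/16 3/4 1 } → 173/256
step 10: add Red to get BRBRBRBBRR; options L={ 0 1/2 5/8 21/32 43/64 } R={ 173/256 87/128 11/16 3/4 1 } → 345/512
step 11: add Red to get BRBRBRBBRRR; options L={ 0 1/2 5/8 21/32 43/64 } R={ 345/512 173/256 87/128 11/16 3/4 1 } → 689/1024
step 12: add Red to get BRBRBRBBRRRR; options L={ 0 1/2 5/8 21/32 43/64 } R={ 689/1024 345/512 173/256 87/128 11/16 3/4 1 } → 1377/2048
step 13: add Blue to get BRBRBRBBRRRRB; options L={ 0 1/2 5/8 21/32 43/64 1377/2048 } R={ 689/1024 345/512 173/256 87/128 11/16 3/4 1 } → 2755/4096
step 14: add Red to get BRBRBRBBRRRRBR; options L={ 0 1/2 5/8 21/32 43/64 1377/2048 } R={ 2755/4096 689/1024 345/512 173/256 87/128 11/16 3/4 1 } → 5509/8192
step 15: add Blue to get BRBRBRBBRRRRBRB; options L={ 0 1/2 5/8 21/32 43/64 1377/2048 5509/8192 } R={ 2755/4096 689/1024 345/512 173/256 87/128 11/16 3/4 1 } → 11019/16384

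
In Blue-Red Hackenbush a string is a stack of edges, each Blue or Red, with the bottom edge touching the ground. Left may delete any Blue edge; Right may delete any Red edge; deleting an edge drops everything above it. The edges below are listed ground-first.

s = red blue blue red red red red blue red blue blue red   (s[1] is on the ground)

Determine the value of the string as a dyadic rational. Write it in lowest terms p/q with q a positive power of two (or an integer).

1 of 12 · r · max L −∞ · min R 0 gives -1
2 of 12 · rb · max L -1 · min R 0 gives -1/2
3 of 12 · rbb · max L -1/2 · min R 0 gives -1/4
4 of 12 · rbbr · max L -1/2 · min R -1/4 gives -3/8
5 of 12 · rbbrr · max L -1/2 · min R -3/8 gives -7/16
6 of 12 · rbbrrr · max L -1/2 · min R -7/16 gives -15/32
7 of 12 · rbbrrrr · max L -1/2 · min R -15/32 gives -31/64
8 of 12 · rbbrrrrb · max L -31/64 · min R -15/32 gives -61/128
9 of 12 · rbbrrrrbr · max L -31/64 · min R -61/128 gives -123/256
10 of 12 · rbbrrrrbrb · max L -123/256 · min R -61/128 gives -245/512
11 of 12 · rbbrrrrbrbb · max L -245/512 · min R -61/128 gives -489/1024
12 of 12 · rbbrrrrbrbbr · max L -245/512 · min R -489/1024 gives -979/2048

-979/2048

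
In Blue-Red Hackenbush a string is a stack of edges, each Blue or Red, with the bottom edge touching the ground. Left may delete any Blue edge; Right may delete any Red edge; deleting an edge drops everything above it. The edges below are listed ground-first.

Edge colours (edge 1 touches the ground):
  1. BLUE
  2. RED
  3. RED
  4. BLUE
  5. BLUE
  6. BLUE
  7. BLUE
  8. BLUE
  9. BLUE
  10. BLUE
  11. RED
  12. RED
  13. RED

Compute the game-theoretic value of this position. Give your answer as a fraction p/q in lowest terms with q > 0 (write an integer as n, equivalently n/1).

2033/4096

Recurse on prefixes of the 13-edge string BLUE RED RED BLUE BLUE BLUE BLUE BLUE BLUE BLUE RED RED RED:
1 of 13 · B · max L 0 · min R +∞ -> 1
2 of 13 · BR · max L 0 · min R 1 -> 1/2
3 of 13 · BRR · max L 0 · min R 1/2 -> 1/4
4 of 13 · BRRB · max L 1/4 · min R 1/2 -> 3/8
5 of 13 · BRRBB · max L 3/8 · min R 1/2 -> 7/16
6 of 13 · BRRBBB · max L 7/16 · min R 1/2 -> 15/32
7 of 13 · BRRBBBB · max L 15/32 · min R 1/2 -> 31/64
8 of 13 · BRRBBBBB · max L 31/64 · min R 1/2 -> 63/128
9 of 13 · BRRBBBBBB · max L 63/128 · min R 1/2 -> 127/256
10 of 13 · BRRBBBBBBB · max L 127/256 · min R 1/2 -> 255/512
11 of 13 · BRRBBBBBBBR · max L 127/256 · min R 255/512 -> 509/1024
12 of 13 · BRRBBBBBBBRR · max L 127/256 · min R 509/1024 -> 1017/2048
13 of 13 · BRRBBBBBBBRRR · max L 127/256 · min R 1017/2048 -> 2033/4096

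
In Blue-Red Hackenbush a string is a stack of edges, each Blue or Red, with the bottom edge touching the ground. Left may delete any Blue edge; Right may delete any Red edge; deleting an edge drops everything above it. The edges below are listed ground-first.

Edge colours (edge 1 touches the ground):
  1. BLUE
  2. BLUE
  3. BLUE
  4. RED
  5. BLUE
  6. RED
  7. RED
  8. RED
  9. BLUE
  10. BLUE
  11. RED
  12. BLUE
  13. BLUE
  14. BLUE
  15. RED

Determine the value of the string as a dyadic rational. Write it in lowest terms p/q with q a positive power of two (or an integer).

1 of 15 · B · max L 0 · min R +∞ -> 1
2 of 15 · BB · max L 1 · min R +∞ -> 2
3 of 15 · BBB · max L 2 · min R +∞ -> 3
4 of 15 · BBBR · max L 2 · min R 3 -> 5/2
5 of 15 · BBBRB · max L 5/2 · min R 3 -> 11/4
6 of 15 · BBBRBR · max L 5/2 · min R 11/4 -> 21/8
7 of 15 · BBBRBRR · max L 5/2 · min R 21/8 -> 41/16
8 of 15 · BBBRBRRR · max L 5/2 · min R 41/16 -> 81/32
9 of 15 · BBBRBRRRB · max L 81/32 · min R 41/16 -> 163/64
10 of 15 · BBBRBRRRBB · max L 163/64 · min R 41/16 -> 327/128
11 of 15 · BBBRBRRRBBR · max L 163/64 · min R 327/128 -> 653/256
12 of 15 · BBBRBRRRBBRB · max L 653/256 · min R 327/128 -> 1307/512
13 of 15 · BBBRBRRRBBRBB · max L 1307/512 · min R 327/128 -> 2615/1024
14 of 15 · BBBRBRRRBBRBBB · max L 2615/1024 · min R 327/128 -> 5231/2048
15 of 15 · BBBRBRRRBBRBBBR · max L 2615/1024 · min R 5231/2048 -> 10461/4096

10461/4096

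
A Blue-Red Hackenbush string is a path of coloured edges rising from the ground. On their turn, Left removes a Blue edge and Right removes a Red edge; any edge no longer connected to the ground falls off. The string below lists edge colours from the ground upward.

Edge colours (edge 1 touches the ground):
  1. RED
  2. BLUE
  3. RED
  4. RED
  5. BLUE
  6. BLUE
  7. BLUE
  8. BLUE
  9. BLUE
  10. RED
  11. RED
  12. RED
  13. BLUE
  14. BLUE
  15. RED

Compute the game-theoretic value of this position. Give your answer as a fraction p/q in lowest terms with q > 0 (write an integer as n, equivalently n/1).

Prefix values for RED BLUE RED RED BLUE BLUE BLUE BLUE BLUE RED RED RED BLUE BLUE RED via {L|R} + simplicity:
1 of 15 · R · max L −∞ · min R 0 gives -1
2 of 15 · RB · max L -1 · min R 0 gives -1/2
3 of 15 · RBR · max L -1 · min R -1/2 gives -3/4
4 of 15 · RBRR · max L -1 · min R -3/4 gives -7/8
5 of 15 · RBRRB · max L -7/8 · min R -3/4 gives -13/16
6 of 15 · RBRRBB · max L -13/16 · min R -3/4 gives -25/32
7 of 15 · RBRRBBB · max L -25/32 · min R -3/4 gives -49/64
8 of 15 · RBRRBBBB · max L -49/64 · min R -3/4 gives -97/128
9 of 15 · RBRRBBBBB · max L -97/128 · min R -3/4 gives -193/256
10 of 15 · RBRRBBBBBR · max L -97/128 · min R -193/256 gives -387/512
11 of 15 · RBRRBBBBBRR · max L -97/128 · min R -387/512 gives -775/1024
12 of 15 · RBRRBBBBBRRR · max L -97/128 · min R -775/1024 gives -1551/2048
13 of 15 · RBRRBBBBBRRRB · max L -1551/2048 · min R -775/1024 gives -3101/4096
14 of 15 · RBRRBBBBBRRRBB · max L -3101/4096 · min R -775/1024 gives -6201/8192
15 of 15 · RBRRBBBBBRRRBBR · max L -3101/4096 · min R -6201/8192 gives -12403/16384

-12403/16384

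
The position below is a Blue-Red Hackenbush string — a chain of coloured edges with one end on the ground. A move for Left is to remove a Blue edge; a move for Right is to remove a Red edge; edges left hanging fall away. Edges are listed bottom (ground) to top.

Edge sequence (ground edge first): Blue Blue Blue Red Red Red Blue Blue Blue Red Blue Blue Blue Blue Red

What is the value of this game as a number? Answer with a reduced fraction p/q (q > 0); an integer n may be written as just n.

9149/4096

Prefix values for Blue Blue Blue Red Red Red Blue Blue Blue Red Blue Blue Blue Blue Red via {L|R} + simplicity:
1 of 15 · B · max L 0 · min R +∞ → 1
2 of 15 · BB · max L 1 · min R +∞ → 2
3 of 15 · BBB · max L 2 · min R +∞ → 3
4 of 15 · BBBR · max L 2 · min R 3 → 5/2
5 of 15 · BBBRR · max L 2 · min R 5/2 → 9/4
6 of 15 · BBBRRR · max L 2 · min R 9/4 → 17/8
7 of 15 · BBBRRRB · max L 17/8 · min R 9/4 → 35/16
8 of 15 · BBBRRRBB · max L 35/16 · min R 9/4 → 71/32
9 of 15 · BBBRRRBBB · max L 71/32 · min R 9/4 → 143/64
10 of 15 · BBBRRRBBBR · max L 71/32 · min R 143/64 → 285/128
11 of 15 · BBBRRRBBBRB · max L 285/128 · min R 143/64 → 571/256
12 of 15 · BBBRRRBBBRBB · max L 571/256 · min R 143/64 → 1143/512
13 of 15 · BBBRRRBBBRBBB · max L 1143/512 · min R 143/64 → 2287/1024
14 of 15 · BBBRRRBBBRBBBB · max L 2287/1024 · min R 143/64 → 4575/2048
15 of 15 · BBBRRRBBBRBBBBR · max L 2287/1024 · min R 4575/2048 → 9149/4096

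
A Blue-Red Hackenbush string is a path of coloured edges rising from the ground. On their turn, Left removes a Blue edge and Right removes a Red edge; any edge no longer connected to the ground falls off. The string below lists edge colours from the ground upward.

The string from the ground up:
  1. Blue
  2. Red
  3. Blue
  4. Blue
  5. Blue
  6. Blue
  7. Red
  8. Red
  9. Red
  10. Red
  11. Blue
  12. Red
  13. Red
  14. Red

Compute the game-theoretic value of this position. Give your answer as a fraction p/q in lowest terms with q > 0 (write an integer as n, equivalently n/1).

Build val(s[:k]) for k = 1..14, string s = Blue Red Blue Blue Blue Blue Red Red Red Red Blue Red Red Red.
val_1 [B]  L=[0]  R=[none]  = 1
val_2 [BR]  L=[0]  R=[1]  = 1/2
val_3 [BRB]  L=[0, 1/2]  R=[1]  = 3/4
val_4 [BRBB]  L=[0, 1/2, 3/4]  R=[1]  = 7/8
val_5 [BRBBB]  L=[0, 1/2, 3/4, 7/8]  R=[1]  = 15/16
val_6 [BRBBBB]  L=[0, 1/2, 3/4, 7/8, 15/16]  R=[1]  = 31/32
val_7 [BRBBBBR]  L=[0, 1/2, 3/4, 7/8, 15/16]  R=[31/32, 1]  = 61/64
val_8 [BRBBBBRR]  L=[0, 1/2, 3/4, 7/8, 15/16]  R=[61/64, 31/32, 1]  = 121/128
val_9 [BRBBBBRRR]  L=[0, 1/2, 3/4, 7/8, 15/16]  R=[121/128, 61/64, 31/32, 1]  = 241/256
val_10 [BRBBBBRRRR]  L=[0, 1/2, 3/4, 7/8, 15/16]  R=[241/256, 121/128, 61/64, 31/32, 1]  = 481/512
val_11 [BRBBBBRRRRB]  L=[0, 1/2, 3/4, 7/8, 15/16, 481/512]  R=[241/256, 121/128, 61/64, 31/32, 1]  = 963/1024
val_12 [BRBBBBRRRRBR]  L=[0, 1/2, 3/4, 7/8, 15/16, 481/512]  R=[963/1024, 241/256, 121/128, 61/64, 31/32, 1]  = 1925/2048
val_13 [BRBBBBRRRRBRR]  L=[0, 1/2, 3/4, 7/8, 15/16, 481/512]  R=[1925/2048, 963/1024, 241/256, 121/128, 61/64, 31/32, 1]  = 3849/4096
val_14 [BRBBBBRRRRBRRR]  L=[0, 1/2, 3/4, 7/8, 15/16, 481/512]  R=[3849/4096, 1925/2048, 963/1024, 241/256, 121/128, 61/64, 31/32, 1]  = 7697/8192

7697/8192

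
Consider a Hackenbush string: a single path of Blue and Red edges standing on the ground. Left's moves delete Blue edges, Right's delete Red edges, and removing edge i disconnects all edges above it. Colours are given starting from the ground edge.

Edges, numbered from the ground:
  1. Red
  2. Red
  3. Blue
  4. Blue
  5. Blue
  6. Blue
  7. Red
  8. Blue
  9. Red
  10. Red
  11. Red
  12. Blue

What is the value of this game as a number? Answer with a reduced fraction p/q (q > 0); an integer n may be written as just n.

g(R) = { (no moves) | 0 } gives -1
g(RR) = { (no moves) | -1, 0 } gives -2
g(RRB) = { -2 | -1, 0 } gives -3/2
g(RRBB) = { -2, -3/2 | -1, 0 } gives -5/4
g(RRBBB) = { -2, -3/2, -5/4 | -1, 0 } gives -9/8
g(RRBBBB) = { -2, -3/2, -5/4, -9/8 | -1, 0 } gives -17/16
g(RRBBBBR) = { -2, -3/2, -5/4, -9/8 | -17/16, -1, 0 } gives -35/32
g(RRBBBBRB) = { -2, -3/2, -5/4, -9/8, -35/32 | -17/16, -1, 0 } gives -69/64
g(RRBBBBRBR) = { -2, -3/2, -5/4, -9/8, -35/32 | -69/64, -17/16, -1, 0 } gives -139/128
g(RRBBBBRBRR) = { -2, -3/2, -5/4, -9/8, -35/32 | -139/128, -69/64, -17/16, -1, 0 } gives -279/256
g(RRBBBBRBRRR) = { -2, -3/2, -5/4, -9/8, -35/32 | -279/256, -139/128, -69/64, -17/16, -1, 0 } gives -559/512
g(RRBBBBRBRRRB) = { -2, -3/2, -5/4, -9/8, -35/32, -559/512 | -279/256, -139/128, -69/64, -17/16, -1, 0 } gives -1117/1024

-1117/1024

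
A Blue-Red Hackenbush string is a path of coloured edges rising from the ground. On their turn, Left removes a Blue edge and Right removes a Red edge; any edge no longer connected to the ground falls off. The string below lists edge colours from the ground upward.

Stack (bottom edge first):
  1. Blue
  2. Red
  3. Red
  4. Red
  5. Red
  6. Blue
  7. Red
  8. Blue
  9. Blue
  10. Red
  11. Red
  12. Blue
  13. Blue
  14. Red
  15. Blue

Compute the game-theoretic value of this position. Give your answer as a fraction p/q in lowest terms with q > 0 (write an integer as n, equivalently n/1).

Recurse on prefixes of the 15-edge string Blue Red Red Red Red Blue Red Blue Blue Red Red Blue Blue Red Blue:
B: Left { 0 }, Right { ∅ } gives simplest 1
BR: Left { 0 }, Right { 1 } gives simplest 1/2
BRR: Left { 0 }, Right { 1/2 1 } gives simplest 1/4
BRRR: Left { 0 }, Right { 1/4 1/2 1 } gives simplest 1/8
BRRRR: Left { 0 }, Right { 1/8 1/4 1/2 1 } gives simplest 1/16
BRRRRB: Left { 0 1/16 }, Right { 1/8 1/4 1/2 1 } gives simplest 3/32
BRRRRBR: Left { 0 1/16 }, Right { 3/32 1/8 1/4 1/2 1 } gives simplest 5/64
BRRRRBRB: Left { 0 1/16 5/64 }, Right { 3/32 1/8 1/4 1/2 1 } gives simplest 11/128
BRRRRBRBB: Left { 0 1/16 5/64 11/128 }, Right { 3/32 1/8 1/4 1/2 1 } gives simplest 23/256
BRRRRBRBBR: Left { 0 1/16 5/64 11/128 }, Right { 23/256 3/32 1/8 1/4 1/2 1 } gives simplest 45/512
BRRRRBRBBRR: Left { 0 1/16 5/64 11/128 }, Right { 45/512 23/256 3/32 1/8 1/4 1/2 1 } gives simplest 89/1024
BRRRRBRBBRRB: Left { 0 1/16 5/64 11/128 89/1024 }, Right { 45/512 23/256 3/32 1/8 1/4 1/2 1 } gives simplest 179/2048
BRRRRBRBBRRBB: Left { 0 1/16 5/64 11/128 89/1024 179/2048 }, Right { 45/512 23/256 3/32 1/8 1/4 1/2 1 } gives simplest 359/4096
BRRRRBRBBRRBBR: Left { 0 1/16 5/64 11/128 89/1024 179/2048 }, Right { 359/4096 45/512 23/256 3/32 1/8 1/4 1/2 1 } gives simplest 717/8192
BRRRRBRBBRRBBRB: Left { 0 1/16 5/64 11/128 89/1024 179/2048 717/8192 }, Right { 359/4096 45/512 23/256 3/32 1/8 1/4 1/2 1 } gives simplest 1435/16384

1435/16384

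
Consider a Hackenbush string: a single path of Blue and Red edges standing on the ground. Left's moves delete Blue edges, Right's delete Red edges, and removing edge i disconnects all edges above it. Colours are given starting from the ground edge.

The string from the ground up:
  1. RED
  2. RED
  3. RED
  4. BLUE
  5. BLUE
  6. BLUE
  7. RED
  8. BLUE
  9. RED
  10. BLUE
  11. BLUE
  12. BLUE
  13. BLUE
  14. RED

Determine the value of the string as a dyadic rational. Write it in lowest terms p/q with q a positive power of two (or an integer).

-4419/2048

Build g(s[:k]) for k = 1..14, string s = RED RED RED BLUE BLUE BLUE RED BLUE RED BLUE BLUE BLUE BLUE RED.
g(R) = { · | 0 } => -1
g(RR) = { · | -1, 0 } => -2
g(RRR) = { · | -2, -1, 0 } => -3
g(RRRB) = { -3 | -2, -1, 0 } => -5/2
g(RRRBB) = { -3, -5/2 | -2, -1, 0 } => -9/4
g(RRRBBB) = { -3, -5/2, -9/4 | -2, -1, 0 } => -17/8
g(RRRBBBR) = { -3, -5/2, -9/4 | -17/8, -2, -1, 0 } => -35/16
g(RRRBBBRB) = { -3, -5/2, -9/4, -35/16 | -17/8, -2, -1, 0 } => -69/32
g(RRRBBBRBR) = { -3, -5/2, -9/4, -35/16 | -69/32, -17/8, -2, -1, 0 } => -139/64
g(RRRBBBRBRB) = { -3, -5/2, -9/4, -35/16, -139/64 | -69/32, -17/8, -2, -1, 0 } => -277/128
g(RRRBBBRBRBB) = { -3, -5/2, -9/4, -35/16, -139/64, -277/128 | -69/32, -17/8, -2, -1, 0 } => -553/256
g(RRRBBBRBRBBB) = { -3, -5/2, -9/4, -35/16, -139/64, -277/128, -553/256 | -69/32, -17/8, -2, -1, 0 } => -1105/512
g(RRRBBBRBRBBBB) = { -3, -5/2, -9/4, -35/16, -139/64, -277/128, -553/256, -1105/512 | -69/32, -17/8, -2, -1, 0 } => -2209/1024
g(RRRBBBRBRBBBBR) = { -3, -5/2, -9/4, -35/16, -139/64, -277/128, -553/256, -1105/512 | -2209/1024, -69/32, -17/8, -2, -1, 0 } => -4419/2048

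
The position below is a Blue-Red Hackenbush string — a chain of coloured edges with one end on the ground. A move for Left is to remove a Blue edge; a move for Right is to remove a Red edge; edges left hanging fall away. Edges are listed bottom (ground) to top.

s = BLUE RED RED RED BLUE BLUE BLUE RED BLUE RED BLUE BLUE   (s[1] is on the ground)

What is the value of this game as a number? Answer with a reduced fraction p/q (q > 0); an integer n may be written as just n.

1 of 12 · B · max L 0 · min R +∞ ⇒ 1
2 of 12 · BR · max L 0 · min R 1 ⇒ 1/2
3 of 12 · BRR · max L 0 · min R 1/2 ⇒ 1/4
4 of 12 · BRRR · max L 0 · min R 1/4 ⇒ 1/8
5 of 12 · BRRRB · max L 1/8 · min R 1/4 ⇒ 3/16
6 of 12 · BRRRBB · max L 3/16 · min R 1/4 ⇒ 7/32
7 of 12 · BRRRBBB · max L 7/32 · min R 1/4 ⇒ 15/64
8 of 12 · BRRRBBBR · max L 7/32 · min R 15/64 ⇒ 29/128
9 of 12 · BRRRBBBRB · max L 29/128 · min R 15/64 ⇒ 59/256
10 of 12 · BRRRBBBRBR · max L 29/128 · min R 59/256 ⇒ 117/512
11 of 12 · BRRRBBBRBRB · max L 117/512 · min R 59/256 ⇒ 235/1024
12 of 12 · BRRRBBBRBRBB · max L 235/1024 · min R 59/256 ⇒ 471/2048

471/2048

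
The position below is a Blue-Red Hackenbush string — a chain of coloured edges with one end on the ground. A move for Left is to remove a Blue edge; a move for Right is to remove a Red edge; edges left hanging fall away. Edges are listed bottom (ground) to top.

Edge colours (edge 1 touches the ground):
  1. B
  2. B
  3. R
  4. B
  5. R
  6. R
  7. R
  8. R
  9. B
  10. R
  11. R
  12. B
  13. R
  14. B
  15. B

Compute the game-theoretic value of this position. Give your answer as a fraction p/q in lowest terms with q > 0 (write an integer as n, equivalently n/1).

B: Left { 0 }, Right { none } → simplest 1
BB: Left { 0,1 }, Right { none } → simplest 2
BBR: Left { 0,1 }, Right { 2 } → simplest 3/2
BBRB: Left { 0,1,3/2 }, Right { 2 } → simplest 7/4
BBRBR: Left { 0,1,3/2 }, Right { 7/4,2 } → simplest 13/8
BBRBRR: Left { 0,1,3/2 }, Right { 13/8,7/4,2 } → simplest 25/16
BBRBRRR: Left { 0,1,3/2 }, Right { 25/16,13/8,7/4,2 } → simplest 49/32
BBRBRRRR: Left { 0,1,3/2 }, Right { 49/32,25/16,13/8,7/4,2 } → simplest 97/64
BBRBRRRRB: Left { 0,1,3/2,97/64 }, Right { 49/32,25/16,13/8,7/4,2 } → simplest 195/128
BBRBRRRRBR: Left { 0,1,3/2,97/64 }, Right { 195/128,49/32,25/16,13/8,7/4,2 } → simplest 389/256
BBRBRRRRBRR: Left { 0,1,3/2,97/64 }, Right { 389/256,195/128,49/32,25/16,13/8,7/4,2 } → simplest 777/512
BBRBRRRRBRRB: Left { 0,1,3/2,97/64,777/512 }, Right { 389/256,195/128,49/32,25/16,13/8,7/4,2 } → simplest 1555/1024
BBRBRRRRBRRBR: Left { 0,1,3/2,97/64,777/512 }, Right { 1555/1024,389/256,195/128,49/32,25/16,13/8,7/4,2 } → simplest 3109/2048
BBRBRRRRBRRBRB: Left { 0,1,3/2,97/64,777/512,3109/2048 }, Right { 1555/1024,389/256,195/128,49/32,25/16,13/8,7/4,2 } → simplest 6219/4096
BBRBRRRRBRRBRBB: Left { 0,1,3/2,97/64,777/512,3109/2048,6219/4096 }, Right { 1555/1024,389/256,195/128,49/32,25/16,13/8,7/4,2 } → simplest 12439/8192

12439/8192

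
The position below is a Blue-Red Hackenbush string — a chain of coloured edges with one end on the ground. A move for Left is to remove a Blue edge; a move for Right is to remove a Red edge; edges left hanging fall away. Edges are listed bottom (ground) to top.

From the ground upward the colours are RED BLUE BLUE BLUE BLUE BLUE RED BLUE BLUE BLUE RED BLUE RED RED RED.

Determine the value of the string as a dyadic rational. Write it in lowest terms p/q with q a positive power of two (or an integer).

-559/16384

Recurse on prefixes of the 15-edge string RED BLUE BLUE BLUE BLUE BLUE RED BLUE BLUE BLUE RED BLUE RED RED RED:
1 of 15 · R · max L −∞ · min R 0 -> -1
2 of 15 · RB · max L -1 · min R 0 -> -1/2
3 of 15 · RBB · max L -1/2 · min R 0 -> -1/4
4 of 15 · RBBB · max L -1/4 · min R 0 -> -1/8
5 of 15 · RBBBB · max L -1/8 · min R 0 -> -1/16
6 of 15 · RBBBBB · max L -1/16 · min R 0 -> -1/32
7 of 15 · RBBBBBR · max L -1/16 · min R -1/32 -> -3/64
8 of 15 · RBBBBBRB · max L -3/64 · min R -1/32 -> -5/128
9 of 15 · RBBBBBRBB · max L -5/128 · min R -1/32 -> -9/256
10 of 15 · RBBBBBRBBB · max L -9/256 · min R -1/32 -> -17/512
11 of 15 · RBBBBBRBBBR · max L -9/256 · min R -17/512 -> -35/1024
12 of 15 · RBBBBBRBBBRB · max L -35/1024 · min R -17/512 -> -69/2048
13 of 15 · RBBBBBRBBBRBR · max L -35/1024 · min R -69/2048 -> -139/4096
14 of 15 · RBBBBBRBBBRBRR · max L -35/1024 · min R -139/4096 -> -279/8192
15 of 15 · RBBBBBRBBBRBRRR · max L -35/1024 · min R -279/8192 -> -559/16384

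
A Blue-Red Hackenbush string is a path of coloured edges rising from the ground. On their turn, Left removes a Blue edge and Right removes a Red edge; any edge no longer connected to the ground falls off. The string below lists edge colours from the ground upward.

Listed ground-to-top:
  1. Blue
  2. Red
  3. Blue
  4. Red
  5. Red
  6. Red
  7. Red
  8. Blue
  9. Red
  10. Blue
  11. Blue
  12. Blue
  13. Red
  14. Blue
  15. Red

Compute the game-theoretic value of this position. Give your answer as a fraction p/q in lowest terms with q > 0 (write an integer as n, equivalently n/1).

8565/16384

g(B) = { 0 |  } gives 1
g(BR) = { 0 | 1 } gives 1/2
g(BRB) = { 0, 1/2 | 1 } gives 3/4
g(BRBR) = { 0, 1/2 | 3/4, 1 } gives 5/8
g(BRBRR) = { 0, 1/2 | 5/8, 3/4, 1 } gives 9/16
g(BRBRRR) = { 0, 1/2 | 9/16, 5/8, 3/4, 1 } gives 17/32
g(BRBRRRR) = { 0, 1/2 | 17/32, 9/16, 5/8, 3/4, 1 } gives 33/64
g(BRBRRRRB) = { 0, 1/2, 33/64 | 17/32, 9/16, 5/8, 3/4, 1 } gives 67/128
g(BRBRRRRBR) = { 0, 1/2, 33/64 | 67/128, 17/32, 9/16, 5/8, 3/4, 1 } gives 133/256
g(BRBRRRRBRB) = { 0, 1/2, 33/64, 133/256 | 67/128, 17/32, 9/16, 5/8, 3/4, 1 } gives 267/512
g(BRBRRRRBRBB) = { 0, 1/2, 33/64, 133/256, 267/512 | 67/128, 17/32, 9/16, 5/8, 3/4, 1 } gives 535/1024
g(BRBRRRRBRBBB) = { 0, 1/2, 33/64, 133/256, 267/512, 535/1024 | 67/128, 17/32, 9/16, 5/8, 3/4, 1 } gives 1071/2048
g(BRBRRRRBRBBBR) = { 0, 1/2, 33/64, 133/256, 267/512, 535/1024 | 1071/2048, 67/128, 17/32, 9/16, 5/8, 3/4, 1 } gives 2141/4096
g(BRBRRRRBRBBBRB) = { 0, 1/2, 33/64, 133/256, 267/512, 535/1024, 2141/4096 | 1071/2048, 67/128, 17/32, 9/16, 5/8, 3/4, 1 } gives 4283/8192
g(BRBRRRRBRBBBRBR) = { 0, 1/2, 33/64, 133/256, 267/512, 535/1024, 2141/4096 | 4283/8192, 1071/2048, 67/128, 17/32, 9/16, 5/8, 3/4, 1 } gives 8565/16384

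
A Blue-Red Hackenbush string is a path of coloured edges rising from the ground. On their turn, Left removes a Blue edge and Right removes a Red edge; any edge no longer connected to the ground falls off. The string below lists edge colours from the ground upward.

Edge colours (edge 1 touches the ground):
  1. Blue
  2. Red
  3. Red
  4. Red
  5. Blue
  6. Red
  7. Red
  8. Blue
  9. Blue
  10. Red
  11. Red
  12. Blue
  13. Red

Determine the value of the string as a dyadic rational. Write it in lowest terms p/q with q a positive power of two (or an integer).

613/4096

1 of 13 · B · max L 0 · min R +∞ = 1
2 of 13 · BR · max L 0 · min R 1 = 1/2
3 of 13 · BRR · max L 0 · min R 1/2 = 1/4
4 of 13 · BRRR · max L 0 · min R 1/4 = 1/8
5 of 13 · BRRRB · max L 1/8 · min R 1/4 = 3/16
6 of 13 · BRRRBR · max L 1/8 · min R 3/16 = 5/32
7 of 13 · BRRRBRR · max L 1/8 · min R 5/32 = 9/64
8 of 13 · BRRRBRRB · max L 9/64 · min R 5/32 = 19/128
9 of 13 · BRRRBRRBB · max L 19/128 · min R 5/32 = 39/256
10 of 13 · BRRRBRRBBR · max L 19/128 · min R 39/256 = 77/512
11 of 13 · BRRRBRRBBRR · max L 19/128 · min R 77/512 = 153/1024
12 of 13 · BRRRBRRBBRRB · max L 153/1024 · min R 77/512 = 307/2048
13 of 13 · BRRRBRRBBRRBR · max L 153/1024 · min R 307/2048 = 613/4096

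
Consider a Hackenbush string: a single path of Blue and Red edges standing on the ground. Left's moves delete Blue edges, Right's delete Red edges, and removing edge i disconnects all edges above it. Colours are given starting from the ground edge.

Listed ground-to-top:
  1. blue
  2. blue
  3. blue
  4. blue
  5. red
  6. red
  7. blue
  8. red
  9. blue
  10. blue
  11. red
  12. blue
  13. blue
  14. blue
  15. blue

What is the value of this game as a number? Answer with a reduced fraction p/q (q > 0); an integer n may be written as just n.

6879/2048

Build v(s[:k]) for k = 1..15, string s = blue blue blue blue red red blue red blue blue red blue blue blue blue.
v(b) = { 0 | (no moves) } = 1
v(bb) = { 0,1 | (no moves) } = 2
v(bbb) = { 0,1,2 | (no moves) } = 3
v(bbbb) = { 0,1,2,3 | (no moves) } = 4
v(bbbbr) = { 0,1,2,3 | 4 } = 7/2
v(bbbbrr) = { 0,1,2,3 | 7/2,4 } = 13/4
v(bbbbrrb) = { 0,1,2,3,13/4 | 7/2,4 } = 27/8
v(bbbbrrbr) = { 0,1,2,3,13/4 | 27/8,7/2,4 } = 53/16
v(bbbbrrbrb) = { 0,1,2,3,13/4,53/16 | 27/8,7/2,4 } = 107/32
v(bbbbrrbrbb) = { 0,1,2,3,13/4,53/16,107/32 | 27/8,7/2,4 } = 215/64
v(bbbbrrbrbbr) = { 0,1,2,3,13/4,53/16,107/32 | 215/64,27/8,7/2,4 } = 429/128
v(bbbbrrbrbbrb) = { 0,1,2,3,13/4,53/16,107/32,429/128 | 215/64,27/8,7/2,4 } = 859/256
v(bbbbrrbrbbrbb) = { 0,1,2,3,13/4,53/16,107/32,429/128,859/256 | 215/64,27/8,7/2,4 } = 1719/512
v(bbbbrrbrbbrbbb) = { 0,1,2,3,13/4,53/16,107/32,429/128,859/256,1719/512 | 215/64,27/8,7/2,4 } = 3439/1024
v(bbbbrrbrbbrbbbb) = { 0,1,2,3,13/4,53/16,107/32,429/128,859/256,1719/512,3439/1024 | 215/64,27/8,7/2,4 } = 6879/2048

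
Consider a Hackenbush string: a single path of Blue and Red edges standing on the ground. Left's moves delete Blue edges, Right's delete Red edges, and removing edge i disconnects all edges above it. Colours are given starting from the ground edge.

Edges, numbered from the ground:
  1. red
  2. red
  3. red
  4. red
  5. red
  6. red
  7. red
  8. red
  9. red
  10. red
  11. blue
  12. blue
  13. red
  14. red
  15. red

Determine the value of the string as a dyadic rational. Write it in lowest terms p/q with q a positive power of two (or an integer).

r: Left { (no moves) }, Right { 0 } — simplest -1
rr: Left { (no moves) }, Right { -1,0 } — simplest -2
rrr: Left { (no moves) }, Right { -2,-1,0 } — simplest -3
rrrr: Left { (no moves) }, Right { -3,-2,-1,0 } — simplest -4
rrrrr: Left { (no moves) }, Right { -4,-3,-2,-1,0 } — simplest -5
rrrrrr: Left { (no moves) }, Right { -5,-4,-3,-2,-1,0 } — simplest -6
rrrrrrr: Left { (no moves) }, Right { -6,-5,-4,-3,-2,-1,0 } — simplest -7
rrrrrrrr: Left { (no moves) }, Right { -7,-6,-5,-4,-3,-2,-1,0 } — simplest -8
rrrrrrrrr: Left { (no moves) }, Right { -8,-7,-6,-5,-4,-3,-2,-1,0 } — simplest -9
rrrrrrrrrr: Left { (no moves) }, Right { -9,-8,-7,-6,-5,-4,-3,-2,-1,0 } — simplest -10
rrrrrrrrrrb: Left { -10 }, Right { -9,-8,-7,-6,-5,-4,-3,-2,-1,0 } — simplest -19/2
rrrrrrrrrrbb: Left { -10,-19/2 }, Right { -9,-8,-7,-6,-5,-4,-3,-2,-1,0 } — simplest -37/4
rrrrrrrrrrbbr: Left { -10,-19/2 }, Right { -37/4,-9,-8,-7,-6,-5,-4,-3,-2,-1,0 } — simplest -75/8
rrrrrrrrrrbbrr: Left { -10,-19/2 }, Right { -75/8,-37/4,-9,-8,-7,-6,-5,-4,-3,-2,-1,0 } — simplest -151/16
rrrrrrrrrrbbrrr: Left { -10,-19/2 }, Right { -151/16,-75/8,-37/4,-9,-8,-7,-6,-5,-4,-3,-2,-1,0 } — simplest -303/32

-303/32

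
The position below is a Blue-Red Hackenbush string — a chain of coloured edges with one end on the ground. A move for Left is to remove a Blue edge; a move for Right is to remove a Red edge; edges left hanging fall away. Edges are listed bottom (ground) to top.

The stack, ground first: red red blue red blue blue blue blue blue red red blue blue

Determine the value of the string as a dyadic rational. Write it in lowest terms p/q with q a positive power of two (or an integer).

G(r) = { (no moves) | 0 } => -1
G(rr) = { (no moves) | -1,0 } => -2
G(rrb) = { -2 | -1,0 } => -3/2
G(rrbr) = { -2 | -3/2,-1,0 } => -7/4
G(rrbrb) = { -2,-7/4 | -3/2,-1,0 } => -13/8
G(rrbrbb) = { -2,-7/4,-13/8 | -3/2,-1,0 } => -25/16
G(rrbrbbb) = { -2,-7/4,-13/8,-25/16 | -3/2,-1,0 } => -49/32
G(rrbrbbbb) = { -2,-7/4,-13/8,-25/16,-49/32 | -3/2,-1,0 } => -97/64
G(rrbrbbbbb) = { -2,-7/4,-13/8,-25/16,-49/32,-97/64 | -3/2,-1,0 } => -193/128
G(rrbrbbbbbr) = { -2,-7/4,-13/8,-25/16,-49/32,-97/64 | -193/128,-3/2,-1,0 } => -387/256
G(rrbrbbbbbrr) = { -2,-7/4,-13/8,-25/16,-49/32,-97/64 | -387/256,-193/128,-3/2,-1,0 } => -775/512
G(rrbrbbbbbrrb) = { -2,-7/4,-13/8,-25/16,-49/32,-97/64,-775/512 | -387/256,-193/128,-3/2,-1,0 } => -1549/1024
G(rrbrbbbbbrrbb) = { -2,-7/4,-13/8,-25/16,-49/32,-97/64,-775/512,-1549/1024 | -387/256,-193/128,-3/2,-1,0 } => -3097/2048

-3097/2048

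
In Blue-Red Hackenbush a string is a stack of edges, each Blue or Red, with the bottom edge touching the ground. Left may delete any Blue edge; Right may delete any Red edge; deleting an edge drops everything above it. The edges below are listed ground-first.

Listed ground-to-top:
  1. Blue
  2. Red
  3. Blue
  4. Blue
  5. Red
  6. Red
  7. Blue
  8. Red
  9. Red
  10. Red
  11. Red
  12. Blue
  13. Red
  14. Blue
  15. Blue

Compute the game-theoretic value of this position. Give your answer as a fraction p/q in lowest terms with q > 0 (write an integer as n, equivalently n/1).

Recurse on prefixes of the 15-edge string Blue Red Blue Blue Red Red Blue Red Red Red Red Blue Red Blue Blue:
val(B) = { 0 | (no moves) } so 1
val(BR) = { 0 | 1 } so 1/2
val(BRB) = { 0, 1/2 | 1 } so 3/4
val(BRBB) = { 0, 1/2, 3/4 | 1 } so 7/8
val(BRBBR) = { 0, 1/2, 3/4 | 7/8, 1 } so 13/16
val(BRBBRR) = { 0, 1/2, 3/4 | 13/16, 7/8, 1 } so 25/32
val(BRBBRRB) = { 0, 1/2, 3/4, 25/32 | 13/16, 7/8, 1 } so 51/64
val(BRBBRRBR) = { 0, 1/2, 3/4, 25/32 | 51/64, 13/16, 7/8, 1 } so 101/128
val(BRBBRRBRR) = { 0, 1/2, 3/4, 25/32 | 101/128, 51/64, 13/16, 7/8, 1 } so 201/256
val(BRBBRRBRRR) = { 0, 1/2, 3/4, 25/32 | 201/256, 101/128, 51/64, 13/16, 7/8, 1 } so 401/512
val(BRBBRRBRRRR) = { 0, 1/2, 3/4, 25/32 | 401/512, 201/256, 101/128, 51/64, 13/16, 7/8, 1 } so 801/1024
val(BRBBRRBRRRRB) = { 0, 1/2, 3/4, 25/32, 801/1024 | 401/512, 201/256, 101/128, 51/64, 13/16, 7/8, 1 } so 1603/2048
val(BRBBRRBRRRRBR) = { 0, 1/2, 3/4, 25/32, 801/1024 | 1603/2048, 401/512, 201/256, 101/128, 51/64, 13/16, 7/8, 1 } so 3205/4096
val(BRBBRRBRRRRBRB) = { 0, 1/2, 3/4, 25/32, 801/1024, 3205/4096 | 1603/2048, 401/512, 201/256, 101/128, 51/64, 13/16, 7/8, 1 } so 6411/8192
val(BRBBRRBRRRRBRBB) = { 0, 1/2, 3/4, 25/32, 801/1024, 3205/4096, 6411/8192 | 1603/2048, 401/512, 201/256, 101/128, 51/64, 13/16, 7/8, 1 } so 12823/16384

12823/16384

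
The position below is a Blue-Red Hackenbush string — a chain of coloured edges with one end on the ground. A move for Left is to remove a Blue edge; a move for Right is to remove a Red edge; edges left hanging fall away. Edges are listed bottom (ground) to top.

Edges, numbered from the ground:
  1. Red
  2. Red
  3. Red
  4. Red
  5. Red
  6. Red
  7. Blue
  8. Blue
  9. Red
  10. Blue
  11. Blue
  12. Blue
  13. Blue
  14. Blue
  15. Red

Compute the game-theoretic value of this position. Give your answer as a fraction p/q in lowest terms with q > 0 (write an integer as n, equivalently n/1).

-2691/512

step 1: add Red to get R; options L={ (no moves) } R={ 0 } => -1
step 2: add Red to get RR; options L={ (no moves) } R={ -1; 0 } => -2
step 3: add Red to get RRR; options L={ (no moves) } R={ -2; -1; 0 } => -3
step 4: add Red to get RRRR; options L={ (no moves) } R={ -3; -2; -1; 0 } => -4
step 5: add Red to get RRRRR; options L={ (no moves) } R={ -4; -3; -2; -1; 0 } => -5
step 6: add Red to get RRRRRR; options L={ (no moves) } R={ -5; -4; -3; -2; -1; 0 } => -6
step 7: add Blue to get RRRRRRB; options L={ -6 } R={ -5; -4; -3; -2; -1; 0 } => -11/2
step 8: add Blue to get RRRRRRBB; options L={ -6; -11/2 } R={ -5; -4; -3; -2; -1; 0 } => -21/4
step 9: add Red to get RRRRRRBBR; options L={ -6; -11/2 } R={ -21/4; -5; -4; -3; -2; -1; 0 } => -43/8
step 10: add Blue to get RRRRRRBBRB; options L={ -6; -11/2; -43/8 } R={ -21/4; -5; -4; -3; -2; -1; 0 } => -85/16
step 11: add Blue to get RRRRRRBBRBB; options L={ -6; -11/2; -43/8; -85/16 } R={ -21/4; -5; -4; -3; -2; -1; 0 } => -169/32
step 12: add Blue to get RRRRRRBBRBBB; options L={ -6; -11/2; -43/8; -85/16; -169/32 } R={ -21/4; -5; -4; -3; -2; -1; 0 } => -337/64
step 13: add Blue to get RRRRRRBBRBBBB; options L={ -6; -11/2; -43/8; -85/16; -169/32; -337/64 } R={ -21/4; -5; -4; -3; -2; -1; 0 } => -673/128
step 14: add Blue to get RRRRRRBBRBBBBB; options L={ -6; -11/2; -43/8; -85/16; -169/32; -337/64; -673/128 } R={ -21/4; -5; -4; -3; -2; -1; 0 } => -1345/256
step 15: add Red to get RRRRRRBBRBBBBBR; options L={ -6; -11/2; -43/8; -85/16; -169/32; -337/64; -673/128 } R={ -1345/256; -21/4; -5; -4; -3; -2; -1; 0 } => -2691/512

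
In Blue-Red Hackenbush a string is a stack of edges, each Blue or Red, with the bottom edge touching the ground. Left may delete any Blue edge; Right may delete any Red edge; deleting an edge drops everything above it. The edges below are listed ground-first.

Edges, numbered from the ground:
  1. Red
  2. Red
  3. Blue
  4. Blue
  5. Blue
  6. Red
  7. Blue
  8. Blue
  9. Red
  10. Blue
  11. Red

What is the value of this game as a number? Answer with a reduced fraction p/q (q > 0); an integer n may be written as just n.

-587/512

Prefix values for Red Red Blue Blue Blue Red Blue Blue Red Blue Red via {L|R} + simplicity:
R: Left { (no moves) }, Right { 0 } ⇒ simplest -1
RR: Left { (no moves) }, Right { -1, 0 } ⇒ simplest -2
RRB: Left { -2 }, Right { -1, 0 } ⇒ simplest -3/2
RRBB: Left { -2, -3/2 }, Right { -1, 0 } ⇒ simplest -5/4
RRBBB: Left { -2, -3/2, -5/4 }, Right { -1, 0 } ⇒ simplest -9/8
RRBBBR: Left { -2, -3/2, -5/4 }, Right { -9/8, -1, 0 } ⇒ simplest -19/16
RRBBBRB: Left { -2, -3/2, -5/4, -19/16 }, Right { -9/8, -1, 0 } ⇒ simplest -37/32
RRBBBRBB: Left { -2, -3/2, -5/4, -19/16, -37/32 }, Right { -9/8, -1, 0 } ⇒ simplest -73/64
RRBBBRBBR: Left { -2, -3/2, -5/4, -19/16, -37/32 }, Right { -73/64, -9/8, -1, 0 } ⇒ simplest -147/128
RRBBBRBBRB: Left { -2, -3/2, -5/4, -19/16, -37/32, -147/128 }, Right { -73/64, -9/8, -1, 0 } ⇒ simplest -293/256
RRBBBRBBRBR: Left { -2, -3/2, -5/4, -19/16, -37/32, -147/128 }, Right { -293/256, -73/64, -9/8, -1, 0 } ⇒ simplest -587/512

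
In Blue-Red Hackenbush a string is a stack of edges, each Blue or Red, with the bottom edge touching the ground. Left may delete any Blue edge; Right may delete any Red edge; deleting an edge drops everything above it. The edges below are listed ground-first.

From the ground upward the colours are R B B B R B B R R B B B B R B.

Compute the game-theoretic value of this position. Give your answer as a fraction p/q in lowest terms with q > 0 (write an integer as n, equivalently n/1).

Build val(s[:k]) for k = 1..15, string s = R B B B R B B R R B B B B R B.
val_1 [R]  L=[—]  R=[0]  — -1
val_2 [RB]  L=[-1]  R=[0]  — -1/2
val_3 [RBB]  L=[-1 -1/2]  R=[0]  — -1/4
val_4 [RBBB]  L=[-1 -1/2 -1/4]  R=[0]  — -1/8
val_5 [RBBBR]  L=[-1 -1/2 -1/4]  R=[-1/8 0]  — -3/16
val_6 [RBBBRB]  L=[-1 -1/2 -1/4 -3/16]  R=[-1/8 0]  — -5/32
val_7 [RBBBRBB]  L=[-1 -1/2 -1/4 -3/16 -5/32]  R=[-1/8 0]  — -9/64
val_8 [RBBBRBBR]  L=[-1 -1/2 -1/4 -3/16 -5/32]  R=[-9/64 -1/8 0]  — -19/128
val_9 [RBBBRBBRR]  L=[-1 -1/2 -1/4 -3/16 -5/32]  R=[-19/128 -9/64 -1/8 0]  — -39/256
val_10 [RBBBRBBRRB]  L=[-1 -1/2 -1/4 -3/16 -5/32 -39/256]  R=[-19/128 -9/64 -1/8 0]  — -77/512
val_11 [RBBBRBBRRBB]  L=[-1 -1/2 -1/4 -3/16 -5/32 -39/256 -77/512]  R=[-19/128 -9/64 -1/8 0]  — -153/1024
val_12 [RBBBRBBRRBBB]  L=[-1 -1/2 -1/4 -3/16 -5/32 -39/256 -77/512 -153/1024]  R=[-19/128 -9/64 -1/8 0]  — -305/2048
val_13 [RBBBRBBRRBBBB]  L=[-1 -1/2 -1/4 -3/16 -5/32 -39/256 -77/512 -153/1024 -305/2048]  R=[-19/128 -9/64 -1/8 0]  — -609/4096
val_14 [RBBBRBBRRBBBBR]  L=[-1 -1/2 -1/4 -3/16 -5/32 -39/256 -77/512 -153/1024 -305/2048]  R=[-609/4096 -19/128 -9/64 -1/8 0]  — -1219/8192
val_15 [RBBBRBBRRBBBBRB]  L=[-1 -1/2 -1/4 -3/16 -5/32 -39/256 -77/512 -153/1024 -305/2048 -1219/8192]  R=[-609/4096 -19/128 -9/64 -1/8 0]  — -2437/16384

-2437/16384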